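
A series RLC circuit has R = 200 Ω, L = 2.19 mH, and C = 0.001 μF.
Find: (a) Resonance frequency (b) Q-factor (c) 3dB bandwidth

Step 1 — Resonance: ω₀ = 1/√(LC) = 1/√(0.00219·1e-09) = 6.757e+05 rad/s.
Step 2 — f₀ = ω₀/(2π) = 1.075e+05 Hz.
Step 3 — Series Q: Q = ω₀L/R = 6.757e+05·0.00219/200 = 7.399.
Step 4 — Bandwidth: Δω = ω₀/Q = 9.132e+04 rad/s; BW = Δω/(2π) = 1.453e+04 Hz.

(a) f₀ = 1.075e+05 Hz  (b) Q = 7.399  (c) BW = 1.453e+04 Hz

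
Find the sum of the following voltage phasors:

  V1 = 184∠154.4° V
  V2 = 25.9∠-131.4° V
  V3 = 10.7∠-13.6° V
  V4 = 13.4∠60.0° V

Step 1 — Convert each phasor to rectangular form:
  V1 = 184·(cos(154.4°) + j·sin(154.4°)) = -165.9 + j79.5 V
  V2 = 25.9·(cos(-131.4°) + j·sin(-131.4°)) = -17.13 - j19.43 V
  V3 = 10.7·(cos(-13.6°) + j·sin(-13.6°)) = 10.4 - j2.516 V
  V4 = 13.4·(cos(60.0°) + j·sin(60.0°)) = 6.7 + j11.6 V
Step 2 — Sum components: V_total = -166 + j69.16 V.
Step 3 — Convert to polar: |V_total| = 179.8 V, ∠V_total = 157.4°.

V_total = 179.8∠157.4° V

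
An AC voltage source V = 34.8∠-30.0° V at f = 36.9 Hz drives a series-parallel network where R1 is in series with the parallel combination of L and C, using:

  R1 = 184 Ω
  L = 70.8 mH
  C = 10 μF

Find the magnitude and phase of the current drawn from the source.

Step 1 — Angular frequency: ω = 2π·f = 2π·36.9 = 231.8 rad/s.
Step 2 — Component impedances:
  R1: Z = R = 184 Ω
  L: Z = jωL = j·231.8·0.0708 = 0 + j16.41 Ω
  C: Z = 1/(jωC) = -j/(ω·C) = 0 - j431.3 Ω
Step 3 — Parallel branch: L || C = 1/(1/L + 1/C) = 0 + j17.06 Ω.
Step 4 — Series with R1: Z_total = R1 + (L || C) = 184 + j17.06 Ω = 184.8∠5.3° Ω.
Step 5 — Source phasor: V = 34.8∠-30.0° V = 30.14 - j17.4 V.
Step 6 — Ohm's law: I = V / Z_total = (30.14 - j17.4) / (184 + j17.06) = 0.1537 - j0.1088 A.
Step 7 — Convert to polar: |I| = 0.1883 A, ∠I = -35.3°.

I = 0.1883∠-35.3° A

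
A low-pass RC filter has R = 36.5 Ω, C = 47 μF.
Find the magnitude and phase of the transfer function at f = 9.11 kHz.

Step 1 — Angular frequency: ω = 2π·9110 = 5.724e+04 rad/s.
Step 2 — Transfer function: H(jω) = 1/(1 + jωRC).
Step 3 — Denominator: 1 + jωRC = 1 + j·5.724e+04·36.5·4.7e-05 = 1 + j98.19.
Step 4 — H = 0.0001037 - j0.01018.
Step 5 — Magnitude: |H| = 0.01018 (-39.8 dB); phase: φ = -89.4°.

|H| = 0.01018 (-39.8 dB), φ = -89.4°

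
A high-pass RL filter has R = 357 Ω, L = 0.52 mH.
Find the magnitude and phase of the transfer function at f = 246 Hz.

Step 1 — Angular frequency: ω = 2π·246 = 1546 rad/s.
Step 2 — Transfer function: H(jω) = jωL/(R + jωL).
Step 3 — Numerator jωL = j·0.8037; denominator R + jωL = 357 + j0.8037.
Step 4 — H = 5.069e-06 + j0.002251.
Step 5 — Magnitude: |H| = 0.002251 (-53.0 dB); phase: φ = 89.9°.

|H| = 0.002251 (-53.0 dB), φ = 89.9°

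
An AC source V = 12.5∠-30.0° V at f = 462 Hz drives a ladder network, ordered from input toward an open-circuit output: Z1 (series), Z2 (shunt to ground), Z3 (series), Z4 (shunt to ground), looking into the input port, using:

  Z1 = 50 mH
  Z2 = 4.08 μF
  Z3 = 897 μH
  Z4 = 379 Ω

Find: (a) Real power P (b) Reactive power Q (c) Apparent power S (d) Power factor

Step 1 — Angular frequency: ω = 2π·f = 2π·462 = 2903 rad/s.
Step 2 — Component impedances:
  Z1: Z = jωL = j·2903·0.05 = 0 + j145.1 Ω
  Z2: Z = 1/(jωC) = -j/(ω·C) = 0 - j84.43 Ω
  Z3: Z = jωL = j·2903·0.000897 = 0 + j2.604 Ω
  Z4: Z = R = 379 Ω
Step 3 — Ladder network (open output): work backward from the far end, alternating series and parallel combinations. Z_in = 17.97 + j64.59 Ω = 67.04∠74.5° Ω.
Step 4 — Source phasor: V = 12.5∠-30.0° V = 10.83 - j6.25 V.
Step 5 — Current: I = V / Z = -0.04653 - j0.1806 A = 0.1865∠-104.5° A.
Step 6 — Complex power: S = V·I* = 0.6248 + j2.245 VA.
Step 7 — Real power: P = Re(S) = 0.6248 W.
Step 8 — Reactive power: Q = Im(S) = 2.245 VAR.
Step 9 — Apparent power: |S| = 2.331 VA.
Step 10 — Power factor: PF = P/|S| = 0.2681 (lagging).

(a) P = 0.6248 W  (b) Q = 2.245 VAR  (c) S = 2.331 VA  (d) PF = 0.2681 (lagging)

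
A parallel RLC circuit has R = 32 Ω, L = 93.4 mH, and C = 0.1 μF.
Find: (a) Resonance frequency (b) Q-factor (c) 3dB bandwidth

Step 1 — Resonance: ω₀ = 1/√(LC) = 1/√(0.0934·1e-07) = 1.035e+04 rad/s.
Step 2 — f₀ = ω₀/(2π) = 1647 Hz.
Step 3 — Parallel Q: Q = R/(ω₀L) = 32/(1.035e+04·0.0934) = 0.03311.
Step 4 — Bandwidth: Δω = ω₀/Q = 3.125e+05 rad/s; BW = Δω/(2π) = 4.974e+04 Hz.

(a) f₀ = 1647 Hz  (b) Q = 0.03311  (c) BW = 4.974e+04 Hz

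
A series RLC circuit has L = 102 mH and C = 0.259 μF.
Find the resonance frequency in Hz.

Step 1 — Resonance condition Im(Z)=0 gives ω₀ = 1/√(LC).
Step 2 — ω₀ = 1/√(0.102·2.59e-07) = 6152 rad/s.
Step 3 — f₀ = ω₀/(2π) = 979.2 Hz.

f₀ = 979.2 Hz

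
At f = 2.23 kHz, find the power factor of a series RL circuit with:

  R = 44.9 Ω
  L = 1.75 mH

Step 1 — Angular frequency: ω = 2π·f = 2π·2230 = 1.401e+04 rad/s.
Step 2 — Component impedances:
  R: Z = R = 44.9 Ω
  L: Z = jωL = j·1.401e+04·0.00175 = 0 + j24.52 Ω
Step 3 — Series combination: Z_total = R + L = 44.9 + j24.52 Ω = 51.16∠28.6° Ω.
Step 4 — Power factor: PF = cos(φ) = Re(Z)/|Z| = 44.9/51.159 = 0.8777.
Step 5 — Type: Im(Z) = 24.52 ⇒ lagging (phase φ = 28.6°).

PF = 0.8777 (lagging, φ = 28.6°)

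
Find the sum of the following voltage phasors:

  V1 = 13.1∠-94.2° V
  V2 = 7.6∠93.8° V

Step 1 — Convert each phasor to rectangular form:
  V1 = 13.1·(cos(-94.2°) + j·sin(-94.2°)) = -0.9594 - j13.06 V
  V2 = 7.6·(cos(93.8°) + j·sin(93.8°)) = -0.5037 + j7.583 V
Step 2 — Sum components: V_total = -1.463 - j5.482 V.
Step 3 — Convert to polar: |V_total| = 5.673 V, ∠V_total = -104.9°.

V_total = 5.673∠-104.9° V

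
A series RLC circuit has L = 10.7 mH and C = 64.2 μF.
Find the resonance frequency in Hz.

Step 1 — Resonance condition Im(Z)=0 gives ω₀ = 1/√(LC).
Step 2 — ω₀ = 1/√(0.0107·6.42e-05) = 1207 rad/s.
Step 3 — f₀ = ω₀/(2π) = 192 Hz.

f₀ = 192 Hz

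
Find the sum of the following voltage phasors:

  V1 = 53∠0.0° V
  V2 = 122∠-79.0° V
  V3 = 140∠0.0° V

Step 1 — Convert each phasor to rectangular form:
  V1 = 53·(cos(0.0°) + j·sin(0.0°)) = 53 V
  V2 = 122·(cos(-79.0°) + j·sin(-79.0°)) = 23.28 - j119.8 V
  V3 = 140·(cos(0.0°) + j·sin(0.0°)) = 140 V
Step 2 — Sum components: V_total = 216.3 - j119.8 V.
Step 3 — Convert to polar: |V_total| = 247.2 V, ∠V_total = -29.0°.

V_total = 247.2∠-29.0° V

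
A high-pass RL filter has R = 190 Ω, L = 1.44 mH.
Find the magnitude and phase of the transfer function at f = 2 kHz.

Step 1 — Angular frequency: ω = 2π·2000 = 1.257e+04 rad/s.
Step 2 — Transfer function: H(jω) = jωL/(R + jωL).
Step 3 — Numerator jωL = j·18.1; denominator R + jωL = 190 + j18.1.
Step 4 — H = 0.008989 + j0.09438.
Step 5 — Magnitude: |H| = 0.09481 (-20.5 dB); phase: φ = 84.6°.

|H| = 0.09481 (-20.5 dB), φ = 84.6°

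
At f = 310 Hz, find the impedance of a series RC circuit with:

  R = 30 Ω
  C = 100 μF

Step 1 — Angular frequency: ω = 2π·f = 2π·310 = 1948 rad/s.
Step 2 — Component impedances:
  R: Z = R = 30 Ω
  C: Z = 1/(jωC) = -j/(ω·C) = 0 - j5.134 Ω
Step 3 — Series combination: Z_total = R + C = 30 - j5.134 Ω = 30.44∠-9.7° Ω.

Z = 30 - j5.134 Ω = 30.44∠-9.7° Ω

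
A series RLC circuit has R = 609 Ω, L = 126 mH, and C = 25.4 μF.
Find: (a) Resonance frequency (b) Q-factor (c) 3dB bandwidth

Step 1 — Resonance: ω₀ = 1/√(LC) = 1/√(0.126·2.54e-05) = 559 rad/s.
Step 2 — f₀ = ω₀/(2π) = 88.96 Hz.
Step 3 — Series Q: Q = ω₀L/R = 559·0.126/609 = 0.1157.
Step 4 — Bandwidth: Δω = ω₀/Q = 4833 rad/s; BW = Δω/(2π) = 769.2 Hz.

(a) f₀ = 88.96 Hz  (b) Q = 0.1157  (c) BW = 769.2 Hz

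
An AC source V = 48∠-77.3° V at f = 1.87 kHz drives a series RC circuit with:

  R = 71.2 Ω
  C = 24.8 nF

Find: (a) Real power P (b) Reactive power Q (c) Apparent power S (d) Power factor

Step 1 — Angular frequency: ω = 2π·f = 2π·1870 = 1.175e+04 rad/s.
Step 2 — Component impedances:
  R: Z = R = 71.2 Ω
  C: Z = 1/(jωC) = -j/(ω·C) = 0 - j3432 Ω
Step 3 — Series combination: Z_total = R + C = 71.2 - j3432 Ω = 3433∠-88.8° Ω.
Step 4 — Source phasor: V = 48∠-77.3° V = 10.55 - j46.83 V.
Step 5 — Current: I = V / Z = 0.0137 + j0.002791 A = 0.01398∠11.5° A.
Step 6 — Complex power: S = V·I* = 0.01392 - j0.6711 VA.
Step 7 — Real power: P = Re(S) = 0.01392 W.
Step 8 — Reactive power: Q = Im(S) = -0.6711 VAR.
Step 9 — Apparent power: |S| = 0.6712 VA.
Step 10 — Power factor: PF = P/|S| = 0.02074 (leading).

(a) P = 0.01392 W  (b) Q = -0.6711 VAR  (c) S = 0.6712 VA  (d) PF = 0.02074 (leading)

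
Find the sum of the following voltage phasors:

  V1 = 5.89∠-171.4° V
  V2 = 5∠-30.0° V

Step 1 — Convert each phasor to rectangular form:
  V1 = 5.89·(cos(-171.4°) + j·sin(-171.4°)) = -5.824 - j0.8808 V
  V2 = 5·(cos(-30.0°) + j·sin(-30.0°)) = 4.33 - j2.5 V
Step 2 — Sum components: V_total = -1.494 - j3.381 V.
Step 3 — Convert to polar: |V_total| = 3.696 V, ∠V_total = -113.8°.

V_total = 3.696∠-113.8° V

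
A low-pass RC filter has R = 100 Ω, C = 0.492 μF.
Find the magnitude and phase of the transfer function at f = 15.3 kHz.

Step 1 — Angular frequency: ω = 2π·1.53e+04 = 9.613e+04 rad/s.
Step 2 — Transfer function: H(jω) = 1/(1 + jωRC).
Step 3 — Denominator: 1 + jωRC = 1 + j·9.613e+04·100·4.92e-07 = 1 + j4.73.
Step 4 — H = 0.04279 - j0.2024.
Step 5 — Magnitude: |H| = 0.2069 (-13.7 dB); phase: φ = -78.1°.

|H| = 0.2069 (-13.7 dB), φ = -78.1°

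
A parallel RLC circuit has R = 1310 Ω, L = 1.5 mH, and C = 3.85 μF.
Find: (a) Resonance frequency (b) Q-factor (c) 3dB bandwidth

Step 1 — Resonance: ω₀ = 1/√(LC) = 1/√(0.0015·3.85e-06) = 1.316e+04 rad/s.
Step 2 — f₀ = ω₀/(2π) = 2094 Hz.
Step 3 — Parallel Q: Q = R/(ω₀L) = 1310/(1.316e+04·0.0015) = 66.37.
Step 4 — Bandwidth: Δω = ω₀/Q = 198.3 rad/s; BW = Δω/(2π) = 31.56 Hz.

(a) f₀ = 2094 Hz  (b) Q = 66.37  (c) BW = 31.56 Hz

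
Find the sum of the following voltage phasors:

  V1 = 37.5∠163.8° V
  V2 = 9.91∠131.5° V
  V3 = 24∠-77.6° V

Step 1 — Convert each phasor to rectangular form:
  V1 = 37.5·(cos(163.8°) + j·sin(163.8°)) = -36.01 + j10.46 V
  V2 = 9.91·(cos(131.5°) + j·sin(131.5°)) = -6.567 + j7.422 V
  V3 = 24·(cos(-77.6°) + j·sin(-77.6°)) = 5.154 - j23.44 V
Step 2 — Sum components: V_total = -37.42 - j5.556 V.
Step 3 — Convert to polar: |V_total| = 37.83 V, ∠V_total = -171.6°.

V_total = 37.83∠-171.6° V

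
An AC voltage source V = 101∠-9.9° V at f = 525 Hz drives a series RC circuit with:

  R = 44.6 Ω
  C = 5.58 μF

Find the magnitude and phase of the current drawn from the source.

Step 1 — Angular frequency: ω = 2π·f = 2π·525 = 3299 rad/s.
Step 2 — Component impedances:
  R: Z = R = 44.6 Ω
  C: Z = 1/(jωC) = -j/(ω·C) = 0 - j54.33 Ω
Step 3 — Series combination: Z_total = R + C = 44.6 - j54.33 Ω = 70.29∠-50.6° Ω.
Step 4 — Source phasor: V = 101∠-9.9° V = 99.5 - j17.36 V.
Step 5 — Ohm's law: I = V / Z_total = (99.5 - j17.36) / (44.6 - j54.33) = 1.089 + j0.9373 A.
Step 6 — Convert to polar: |I| = 1.437 A, ∠I = 40.7°.

I = 1.437∠40.7° A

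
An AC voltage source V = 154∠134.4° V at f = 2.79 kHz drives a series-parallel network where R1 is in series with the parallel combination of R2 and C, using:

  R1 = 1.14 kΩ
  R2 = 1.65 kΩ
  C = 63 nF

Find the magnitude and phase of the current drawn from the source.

Step 1 — Angular frequency: ω = 2π·f = 2π·2790 = 1.753e+04 rad/s.
Step 2 — Component impedances:
  R1: Z = R = 1140 Ω
  R2: Z = R = 1650 Ω
  C: Z = 1/(jωC) = -j/(ω·C) = 0 - j905.5 Ω
Step 3 — Parallel branch: R2 || C = 1/(1/R2 + 1/C) = 381.9 - j695.9 Ω.
Step 4 — Series with R1: Z_total = R1 + (R2 || C) = 1522 - j695.9 Ω = 1673∠-24.6° Ω.
Step 5 — Source phasor: V = 154∠134.4° V = -107.7 + j110 V.
Step 6 — Ohm's law: I = V / Z_total = (-107.7 + j110) / (1522 - j695.9) = -0.0859 + j0.03302 A.
Step 7 — Convert to polar: |I| = 0.09203 A, ∠I = 159.0°.

I = 0.09203∠159.0° A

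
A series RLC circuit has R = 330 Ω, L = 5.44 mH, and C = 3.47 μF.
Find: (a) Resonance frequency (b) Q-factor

Step 1 — Resonance condition Im(Z)=0 gives ω₀ = 1/√(LC).
Step 2 — ω₀ = 1/√(0.00544·3.47e-06) = 7278 rad/s.
Step 3 — f₀ = ω₀/(2π) = 1158 Hz.
Step 4 — Series Q: Q = ω₀L/R = 7278·0.00544/330 = 0.12.

(a) f₀ = 1158 Hz  (b) Q = 0.12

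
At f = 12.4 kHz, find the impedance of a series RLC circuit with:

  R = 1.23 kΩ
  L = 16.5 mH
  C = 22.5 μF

Step 1 — Angular frequency: ω = 2π·f = 2π·1.24e+04 = 7.791e+04 rad/s.
Step 2 — Component impedances:
  R: Z = R = 1230 Ω
  L: Z = jωL = j·7.791e+04·0.0165 = 0 + j1286 Ω
  C: Z = 1/(jωC) = -j/(ω·C) = 0 - j0.5704 Ω
Step 3 — Series combination: Z_total = R + L + C = 1230 + j1285 Ω = 1779∠46.3° Ω.

Z = 1230 + j1285 Ω = 1779∠46.3° Ω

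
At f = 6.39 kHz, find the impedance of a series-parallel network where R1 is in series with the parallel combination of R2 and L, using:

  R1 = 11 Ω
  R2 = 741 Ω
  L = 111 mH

Step 1 — Angular frequency: ω = 2π·f = 2π·6390 = 4.015e+04 rad/s.
Step 2 — Component impedances:
  R1: Z = R = 11 Ω
  R2: Z = R = 741 Ω
  L: Z = jωL = j·4.015e+04·0.111 = 0 + j4457 Ω
Step 3 — Parallel branch: R2 || L = 1/(1/R2 + 1/L) = 721.1 + j119.9 Ω.
Step 4 — Series with R1: Z_total = R1 + (R2 || L) = 732.1 + j119.9 Ω = 741.8∠9.3° Ω.

Z = 732.1 + j119.9 Ω = 741.8∠9.3° Ω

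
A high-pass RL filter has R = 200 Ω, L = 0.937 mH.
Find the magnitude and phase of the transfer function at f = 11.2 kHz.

Step 1 — Angular frequency: ω = 2π·1.12e+04 = 7.037e+04 rad/s.
Step 2 — Transfer function: H(jω) = jωL/(R + jωL).
Step 3 — Numerator jωL = j·65.94; denominator R + jωL = 200 + j65.94.
Step 4 — H = 0.09804 + j0.2974.
Step 5 — Magnitude: |H| = 0.3131 (-10.1 dB); phase: φ = 71.8°.

|H| = 0.3131 (-10.1 dB), φ = 71.8°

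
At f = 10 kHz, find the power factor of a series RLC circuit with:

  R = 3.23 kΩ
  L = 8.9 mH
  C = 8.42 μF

Step 1 — Angular frequency: ω = 2π·f = 2π·1e+04 = 6.283e+04 rad/s.
Step 2 — Component impedances:
  R: Z = R = 3230 Ω
  L: Z = jωL = j·6.283e+04·0.0089 = 0 + j559.2 Ω
  C: Z = 1/(jωC) = -j/(ω·C) = 0 - j1.89 Ω
Step 3 — Series combination: Z_total = R + L + C = 3230 + j557.3 Ω = 3278∠9.8° Ω.
Step 4 — Power factor: PF = cos(φ) = Re(Z)/|Z| = 3230/3278 = 0.9854.
Step 5 — Type: Im(Z) = 557.3 ⇒ lagging (phase φ = 9.8°).

PF = 0.9854 (lagging, φ = 9.8°)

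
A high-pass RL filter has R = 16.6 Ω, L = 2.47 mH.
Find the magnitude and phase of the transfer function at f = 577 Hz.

Step 1 — Angular frequency: ω = 2π·577 = 3625 rad/s.
Step 2 — Transfer function: H(jω) = jωL/(R + jωL).
Step 3 — Numerator jωL = j·8.955; denominator R + jωL = 16.6 + j8.955.
Step 4 — H = 0.2254 + j0.4178.
Step 5 — Magnitude: |H| = 0.4748 (-6.5 dB); phase: φ = 61.7°.

|H| = 0.4748 (-6.5 dB), φ = 61.7°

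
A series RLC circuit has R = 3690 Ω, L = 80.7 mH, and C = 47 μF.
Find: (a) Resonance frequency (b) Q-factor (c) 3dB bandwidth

Step 1 — Resonance: ω₀ = 1/√(LC) = 1/√(0.0807·4.7e-05) = 513.5 rad/s.
Step 2 — f₀ = ω₀/(2π) = 81.72 Hz.
Step 3 — Series Q: Q = ω₀L/R = 513.5·0.0807/3690 = 0.01123.
Step 4 — Bandwidth: Δω = ω₀/Q = 4.572e+04 rad/s; BW = Δω/(2π) = 7277 Hz.

(a) f₀ = 81.72 Hz  (b) Q = 0.01123  (c) BW = 7277 Hz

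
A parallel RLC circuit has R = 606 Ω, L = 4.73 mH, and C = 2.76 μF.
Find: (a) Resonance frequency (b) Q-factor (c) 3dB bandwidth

Step 1 — Resonance: ω₀ = 1/√(LC) = 1/√(0.00473·2.76e-06) = 8752 rad/s.
Step 2 — f₀ = ω₀/(2π) = 1393 Hz.
Step 3 — Parallel Q: Q = R/(ω₀L) = 606/(8752·0.00473) = 14.64.
Step 4 — Bandwidth: Δω = ω₀/Q = 597.9 rad/s; BW = Δω/(2π) = 95.16 Hz.

(a) f₀ = 1393 Hz  (b) Q = 14.64  (c) BW = 95.16 Hz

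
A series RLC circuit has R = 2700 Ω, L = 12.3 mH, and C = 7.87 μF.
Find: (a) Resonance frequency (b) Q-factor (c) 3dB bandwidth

Step 1 — Resonance condition Im(Z)=0 gives ω₀ = 1/√(LC).
Step 2 — ω₀ = 1/√(0.0123·7.87e-06) = 3214 rad/s.
Step 3 — f₀ = ω₀/(2π) = 511.5 Hz.
Step 4 — Series Q: Q = ω₀L/R = 3214·0.0123/2700 = 0.01464.
Step 5 — 3dB bandwidth: Δω = ω₀/Q = 2.195e+05 rad/s; BW = Δω/(2π) = 3.494e+04 Hz.

(a) f₀ = 511.5 Hz  (b) Q = 0.01464  (c) BW = 3.494e+04 Hz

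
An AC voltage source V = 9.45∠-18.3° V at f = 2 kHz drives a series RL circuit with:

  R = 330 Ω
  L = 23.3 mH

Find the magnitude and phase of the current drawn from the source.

Step 1 — Angular frequency: ω = 2π·f = 2π·2000 = 1.257e+04 rad/s.
Step 2 — Component impedances:
  R: Z = R = 330 Ω
  L: Z = jωL = j·1.257e+04·0.0233 = 0 + j292.8 Ω
Step 3 — Series combination: Z_total = R + L = 330 + j292.8 Ω = 441.2∠41.6° Ω.
Step 4 — Source phasor: V = 9.45∠-18.3° V = 8.972 - j2.967 V.
Step 5 — Ohm's law: I = V / Z_total = (8.972 - j2.967) / (330 + j292.8) = 0.01075 - j0.01853 A.
Step 6 — Convert to polar: |I| = 0.02142 A, ∠I = -59.9°.

I = 0.02142∠-59.9° A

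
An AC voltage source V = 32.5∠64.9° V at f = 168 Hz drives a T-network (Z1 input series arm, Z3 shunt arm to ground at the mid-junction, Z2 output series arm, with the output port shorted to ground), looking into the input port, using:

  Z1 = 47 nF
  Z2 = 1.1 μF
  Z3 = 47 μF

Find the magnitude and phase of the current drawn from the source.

Step 1 — Angular frequency: ω = 2π·f = 2π·168 = 1056 rad/s.
Step 2 — Component impedances:
  Z1: Z = 1/(jωC) = -j/(ω·C) = 0 - j2.016e+04 Ω
  Z2: Z = 1/(jωC) = -j/(ω·C) = 0 - j861.2 Ω
  Z3: Z = 1/(jωC) = -j/(ω·C) = 0 - j20.16 Ω
Step 3 — With the output port shorted to ground, the output series arm Z2 runs from the junction to ground; the shunt arm Z3 also runs from the junction to ground. They appear in parallel: Z3 || Z2 = 0 - j19.7 Ω.
Step 4 — Series with input arm Z1: Z_in = Z1 + (Z3 || Z2) = 0 - j2.018e+04 Ω = 2.018e+04∠-90.0° Ω.
Step 5 — Source phasor: V = 32.5∠64.9° V = 13.79 + j29.43 V.
Step 6 — Ohm's law: I = V / Z_total = (13.79 + j29.43) / (0 - j2.018e+04) = -0.001459 + j0.0006833 A.
Step 7 — Convert to polar: |I| = 0.001611 A, ∠I = 154.9°.

I = 0.001611∠154.9° A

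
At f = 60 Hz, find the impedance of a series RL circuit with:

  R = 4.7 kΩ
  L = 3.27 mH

Step 1 — Angular frequency: ω = 2π·f = 2π·60 = 377 rad/s.
Step 2 — Component impedances:
  R: Z = R = 4700 Ω
  L: Z = jωL = j·377·0.00327 = 0 + j1.233 Ω
Step 3 — Series combination: Z_total = R + L = 4700 + j1.233 Ω = 4700∠0.0° Ω.

Z = 4700 + j1.233 Ω = 4700∠0.0° Ω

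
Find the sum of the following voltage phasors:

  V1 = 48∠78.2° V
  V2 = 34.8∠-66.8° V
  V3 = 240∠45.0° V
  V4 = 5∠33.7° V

Step 1 — Convert each phasor to rectangular form:
  V1 = 48·(cos(78.2°) + j·sin(78.2°)) = 9.816 + j46.99 V
  V2 = 34.8·(cos(-66.8°) + j·sin(-66.8°)) = 13.71 - j31.99 V
  V3 = 240·(cos(45.0°) + j·sin(45.0°)) = 169.7 + j169.7 V
  V4 = 5·(cos(33.7°) + j·sin(33.7°)) = 4.16 + j2.774 V
Step 2 — Sum components: V_total = 197.4 + j187.5 V.
Step 3 — Convert to polar: |V_total| = 272.2 V, ∠V_total = 43.5°.

V_total = 272.2∠43.5° V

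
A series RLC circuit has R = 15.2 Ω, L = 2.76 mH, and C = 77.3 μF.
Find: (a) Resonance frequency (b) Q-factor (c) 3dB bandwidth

Step 1 — Resonance: ω₀ = 1/√(LC) = 1/√(0.00276·7.73e-05) = 2165 rad/s.
Step 2 — f₀ = ω₀/(2π) = 344.6 Hz.
Step 3 — Series Q: Q = ω₀L/R = 2165·0.00276/15.2 = 0.3931.
Step 4 — Bandwidth: Δω = ω₀/Q = 5507 rad/s; BW = Δω/(2π) = 876.5 Hz.

(a) f₀ = 344.6 Hz  (b) Q = 0.3931  (c) BW = 876.5 Hz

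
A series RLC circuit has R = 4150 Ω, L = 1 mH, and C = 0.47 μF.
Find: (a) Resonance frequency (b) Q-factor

Step 1 — Resonance condition Im(Z)=0 gives ω₀ = 1/√(LC).
Step 2 — ω₀ = 1/√(0.001·4.7e-07) = 4.613e+04 rad/s.
Step 3 — f₀ = ω₀/(2π) = 7341 Hz.
Step 4 — Series Q: Q = ω₀L/R = 4.613e+04·0.001/4150 = 0.01111.

(a) f₀ = 7341 Hz  (b) Q = 0.01111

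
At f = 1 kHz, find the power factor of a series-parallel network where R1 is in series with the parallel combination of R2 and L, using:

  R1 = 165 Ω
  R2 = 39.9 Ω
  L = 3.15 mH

Step 1 — Angular frequency: ω = 2π·f = 2π·1000 = 6283 rad/s.
Step 2 — Component impedances:
  R1: Z = R = 165 Ω
  R2: Z = R = 39.9 Ω
  L: Z = jωL = j·6283·0.00315 = 0 + j19.79 Ω
Step 3 — Parallel branch: R2 || L = 1/(1/R2 + 1/L) = 7.879 + j15.88 Ω.
Step 4 — Series with R1: Z_total = R1 + (R2 || L) = 172.9 + j15.88 Ω = 173.6∠5.2° Ω.
Step 5 — Power factor: PF = cos(φ) = Re(Z)/|Z| = 172.88/173.61 = 0.9958.
Step 6 — Type: Im(Z) = 15.88 ⇒ lagging (phase φ = 5.2°).

PF = 0.9958 (lagging, φ = 5.2°)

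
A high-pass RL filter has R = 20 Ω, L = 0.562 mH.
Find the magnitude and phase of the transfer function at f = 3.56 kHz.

Step 1 — Angular frequency: ω = 2π·3560 = 2.237e+04 rad/s.
Step 2 — Transfer function: H(jω) = jωL/(R + jωL).
Step 3 — Numerator jωL = j·12.57; denominator R + jωL = 20 + j12.57.
Step 4 — H = 0.2832 + j0.4505.
Step 5 — Magnitude: |H| = 0.5322 (-5.5 dB); phase: φ = 57.8°.

|H| = 0.5322 (-5.5 dB), φ = 57.8°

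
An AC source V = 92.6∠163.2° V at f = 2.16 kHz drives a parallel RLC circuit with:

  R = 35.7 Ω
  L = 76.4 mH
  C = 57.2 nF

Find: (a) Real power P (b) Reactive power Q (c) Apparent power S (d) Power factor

Step 1 — Angular frequency: ω = 2π·f = 2π·2160 = 1.357e+04 rad/s.
Step 2 — Component impedances:
  R: Z = R = 35.7 Ω
  L: Z = jωL = j·1.357e+04·0.0764 = 0 + j1037 Ω
  C: Z = 1/(jωC) = -j/(ω·C) = 0 - j1288 Ω
Step 3 — Parallel combination: 1/Z_total = 1/R + 1/L + 1/C; Z_total = 35.7 + j0.2398 Ω = 35.7∠0.4° Ω.
Step 4 — Source phasor: V = 92.6∠163.2° V = -88.65 + j26.76 V.
Step 5 — Current: I = V / Z = -2.478 + j0.7664 A = 2.594∠162.8° A.
Step 6 — Complex power: S = V·I* = 240.2 + j1.613 VA.
Step 7 — Real power: P = Re(S) = 240.2 W.
Step 8 — Reactive power: Q = Im(S) = 1.613 VAR.
Step 9 — Apparent power: |S| = 240.2 VA.
Step 10 — Power factor: PF = P/|S| = 1 (lagging).

(a) P = 240.2 W  (b) Q = 1.613 VAR  (c) S = 240.2 VA  (d) PF = 1 (lagging)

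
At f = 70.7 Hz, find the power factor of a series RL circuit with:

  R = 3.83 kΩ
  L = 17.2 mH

Step 1 — Angular frequency: ω = 2π·f = 2π·70.7 = 444.2 rad/s.
Step 2 — Component impedances:
  R: Z = R = 3830 Ω
  L: Z = jωL = j·444.2·0.0172 = 0 + j7.641 Ω
Step 3 — Series combination: Z_total = R + L = 3830 + j7.641 Ω = 3830∠0.1° Ω.
Step 4 — Power factor: PF = cos(φ) = Re(Z)/|Z| = 3830/3830 = 1.
Step 5 — Type: Im(Z) = 7.641 ⇒ lagging (phase φ = 0.1°).

PF = 1 (lagging, φ = 0.1°)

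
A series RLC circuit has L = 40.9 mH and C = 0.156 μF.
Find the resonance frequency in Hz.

Step 1 — Resonance condition Im(Z)=0 gives ω₀ = 1/√(LC).
Step 2 — ω₀ = 1/√(0.0409·1.56e-07) = 1.252e+04 rad/s.
Step 3 — f₀ = ω₀/(2π) = 1992 Hz.

f₀ = 1992 Hz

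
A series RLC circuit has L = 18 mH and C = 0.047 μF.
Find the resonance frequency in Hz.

Step 1 — Resonance condition Im(Z)=0 gives ω₀ = 1/√(LC).
Step 2 — ω₀ = 1/√(0.018·4.7e-08) = 3.438e+04 rad/s.
Step 3 — f₀ = ω₀/(2π) = 5472 Hz.

f₀ = 5472 Hz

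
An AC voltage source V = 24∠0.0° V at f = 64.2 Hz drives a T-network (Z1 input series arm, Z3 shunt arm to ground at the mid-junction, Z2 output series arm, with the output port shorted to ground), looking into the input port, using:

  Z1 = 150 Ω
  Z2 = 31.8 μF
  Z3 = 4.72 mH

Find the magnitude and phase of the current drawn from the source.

Step 1 — Angular frequency: ω = 2π·f = 2π·64.2 = 403.4 rad/s.
Step 2 — Component impedances:
  Z1: Z = R = 150 Ω
  Z2: Z = 1/(jωC) = -j/(ω·C) = 0 - j77.96 Ω
  Z3: Z = jωL = j·403.4·0.00472 = 0 + j1.904 Ω
Step 3 — With the output port shorted to ground, the output series arm Z2 runs from the junction to ground; the shunt arm Z3 also runs from the junction to ground. They appear in parallel: Z3 || Z2 = 0 + j1.952 Ω.
Step 4 — Series with input arm Z1: Z_in = Z1 + (Z3 || Z2) = 150 + j1.952 Ω = 150∠0.7° Ω.
Step 5 — Source phasor: V = 24∠0.0° V = 24 V.
Step 6 — Ohm's law: I = V / Z_total = (24) / (150 + j1.952) = 0.16 - j0.002081 A.
Step 7 — Convert to polar: |I| = 0.16 A, ∠I = -0.7°.

I = 0.16∠-0.7° A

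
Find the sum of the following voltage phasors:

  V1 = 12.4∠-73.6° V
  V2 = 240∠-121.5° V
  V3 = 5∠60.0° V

Step 1 — Convert each phasor to rectangular form:
  V1 = 12.4·(cos(-73.6°) + j·sin(-73.6°)) = 3.501 - j11.9 V
  V2 = 240·(cos(-121.5°) + j·sin(-121.5°)) = -125.4 - j204.6 V
  V3 = 5·(cos(60.0°) + j·sin(60.0°)) = 2.5 + j4.33 V
Step 2 — Sum components: V_total = -119.4 - j212.2 V.
Step 3 — Convert to polar: |V_total| = 243.5 V, ∠V_total = -119.4°.

V_total = 243.5∠-119.4° V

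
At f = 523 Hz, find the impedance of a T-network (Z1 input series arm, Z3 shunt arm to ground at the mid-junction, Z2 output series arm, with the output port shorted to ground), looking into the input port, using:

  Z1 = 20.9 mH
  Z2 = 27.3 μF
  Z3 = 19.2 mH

Step 1 — Angular frequency: ω = 2π·f = 2π·523 = 3286 rad/s.
Step 2 — Component impedances:
  Z1: Z = jωL = j·3286·0.0209 = 0 + j68.68 Ω
  Z2: Z = 1/(jωC) = -j/(ω·C) = 0 - j11.15 Ω
  Z3: Z = jωL = j·3286·0.0192 = 0 + j63.09 Ω
Step 3 — With the output port shorted to ground, the output series arm Z2 runs from the junction to ground; the shunt arm Z3 also runs from the junction to ground. They appear in parallel: Z3 || Z2 = 0 - j13.54 Ω.
Step 4 — Series with input arm Z1: Z_in = Z1 + (Z3 || Z2) = 0 + j55.14 Ω = 55.14∠90.0° Ω.

Z = 0 + j55.14 Ω = 55.14∠90.0° Ω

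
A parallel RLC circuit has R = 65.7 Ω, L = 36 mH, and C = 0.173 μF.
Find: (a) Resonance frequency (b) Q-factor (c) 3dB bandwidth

Step 1 — Resonance: ω₀ = 1/√(LC) = 1/√(0.036·1.73e-07) = 1.267e+04 rad/s.
Step 2 — f₀ = ω₀/(2π) = 2017 Hz.
Step 3 — Parallel Q: Q = R/(ω₀L) = 65.7/(1.267e+04·0.036) = 0.144.
Step 4 — Bandwidth: Δω = ω₀/Q = 8.798e+04 rad/s; BW = Δω/(2π) = 1.4e+04 Hz.

(a) f₀ = 2017 Hz  (b) Q = 0.144  (c) BW = 1.4e+04 Hz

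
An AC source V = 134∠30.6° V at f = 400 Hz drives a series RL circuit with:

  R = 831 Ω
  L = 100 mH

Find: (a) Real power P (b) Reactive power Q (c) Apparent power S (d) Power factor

Step 1 — Angular frequency: ω = 2π·f = 2π·400 = 2513 rad/s.
Step 2 — Component impedances:
  R: Z = R = 831 Ω
  L: Z = jωL = j·2513·0.1 = 0 + j251.3 Ω
Step 3 — Series combination: Z_total = R + L = 831 + j251.3 Ω = 868.2∠16.8° Ω.
Step 4 — Source phasor: V = 134∠30.6° V = 115.3 + j68.21 V.
Step 5 — Current: I = V / Z = 0.1499 + j0.03675 A = 0.1543∠13.8° A.
Step 6 — Complex power: S = V·I* = 19.8 + j5.987 VA.
Step 7 — Real power: P = Re(S) = 19.8 W.
Step 8 — Reactive power: Q = Im(S) = 5.987 VAR.
Step 9 — Apparent power: |S| = 20.68 VA.
Step 10 — Power factor: PF = P/|S| = 0.9572 (lagging).

(a) P = 19.8 W  (b) Q = 5.987 VAR  (c) S = 20.68 VA  (d) PF = 0.9572 (lagging)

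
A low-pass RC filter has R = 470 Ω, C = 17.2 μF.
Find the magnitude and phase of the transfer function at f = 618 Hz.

Step 1 — Angular frequency: ω = 2π·618 = 3883 rad/s.
Step 2 — Transfer function: H(jω) = 1/(1 + jωRC).
Step 3 — Denominator: 1 + jωRC = 1 + j·3883·470·1.72e-05 = 1 + j31.39.
Step 4 — H = 0.001014 - j0.03182.
Step 5 — Magnitude: |H| = 0.03184 (-29.9 dB); phase: φ = -88.2°.

|H| = 0.03184 (-29.9 dB), φ = -88.2°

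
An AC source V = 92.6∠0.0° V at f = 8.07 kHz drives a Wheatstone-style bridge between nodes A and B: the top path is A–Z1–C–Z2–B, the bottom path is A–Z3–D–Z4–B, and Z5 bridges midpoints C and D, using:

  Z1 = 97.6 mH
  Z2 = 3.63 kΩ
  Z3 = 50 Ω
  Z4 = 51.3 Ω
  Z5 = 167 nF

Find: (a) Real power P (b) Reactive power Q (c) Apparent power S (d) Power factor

Step 1 — Angular frequency: ω = 2π·f = 2π·8070 = 5.071e+04 rad/s.
Step 2 — Component impedances:
  Z1: Z = jωL = j·5.071e+04·0.0976 = 0 + j4949 Ω
  Z2: Z = R = 3630 Ω
  Z3: Z = R = 50 Ω
  Z4: Z = R = 51.3 Ω
  Z5: Z = 1/(jωC) = -j/(ω·C) = 0 - j118.1 Ω
Step 3 — Bridge requires nodal analysis (the Z5 bridge couples midpoints C and D, so the two paths cannot be reduced to a simple series/parallel combination). Setting node B to ground and injecting 1 A at node A, the 3-node admittance system at A, C, D solves to V_A = Z_AB = 100.6 + j0.4954 Ω = 100.6∠0.3° Ω.
Step 4 — Source phasor: V = 92.6∠0.0° V = 92.6 V.
Step 5 — Current: I = V / Z = 0.9203 - j0.004532 A = 0.9203∠-0.3° A.
Step 6 — Complex power: S = V·I* = 85.22 + j0.4197 VA.
Step 7 — Real power: P = Re(S) = 85.22 W.
Step 8 — Reactive power: Q = Im(S) = 0.4197 VAR.
Step 9 — Apparent power: |S| = 85.22 VA.
Step 10 — Power factor: PF = P/|S| = 1 (lagging).

(a) P = 85.22 W  (b) Q = 0.4197 VAR  (c) S = 85.22 VA  (d) PF = 1 (lagging)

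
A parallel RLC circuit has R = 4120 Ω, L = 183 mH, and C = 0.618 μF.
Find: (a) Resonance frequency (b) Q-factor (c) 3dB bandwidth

Step 1 — Resonance: ω₀ = 1/√(LC) = 1/√(0.183·6.18e-07) = 2974 rad/s.
Step 2 — f₀ = ω₀/(2π) = 473.3 Hz.
Step 3 — Parallel Q: Q = R/(ω₀L) = 4120/(2974·0.183) = 7.571.
Step 4 — Bandwidth: Δω = ω₀/Q = 392.7 rad/s; BW = Δω/(2π) = 62.51 Hz.

(a) f₀ = 473.3 Hz  (b) Q = 7.571  (c) BW = 62.51 Hz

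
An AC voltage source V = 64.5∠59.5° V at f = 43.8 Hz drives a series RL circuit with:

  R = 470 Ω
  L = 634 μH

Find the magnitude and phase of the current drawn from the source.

Step 1 — Angular frequency: ω = 2π·f = 2π·43.8 = 275.2 rad/s.
Step 2 — Component impedances:
  R: Z = R = 470 Ω
  L: Z = jωL = j·275.2·0.000634 = 0 + j0.1745 Ω
Step 3 — Series combination: Z_total = R + L = 470 + j0.1745 Ω = 470∠0.0° Ω.
Step 4 — Source phasor: V = 64.5∠59.5° V = 32.74 + j55.58 V.
Step 5 — Ohm's law: I = V / Z_total = (32.74 + j55.58) / (470 + j0.1745) = 0.0697 + j0.1182 A.
Step 6 — Convert to polar: |I| = 0.1372 A, ∠I = 59.5°.

I = 0.1372∠59.5° A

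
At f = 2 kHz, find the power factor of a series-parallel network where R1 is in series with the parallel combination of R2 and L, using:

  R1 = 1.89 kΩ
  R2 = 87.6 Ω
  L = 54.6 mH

Step 1 — Angular frequency: ω = 2π·f = 2π·2000 = 1.257e+04 rad/s.
Step 2 — Component impedances:
  R1: Z = R = 1890 Ω
  R2: Z = R = 87.6 Ω
  L: Z = jωL = j·1.257e+04·0.0546 = 0 + j686.1 Ω
Step 3 — Parallel branch: R2 || L = 1/(1/R2 + 1/L) = 86.19 + j11 Ω.
Step 4 — Series with R1: Z_total = R1 + (R2 || L) = 1976 + j11 Ω = 1976∠0.3° Ω.
Step 5 — Power factor: PF = cos(φ) = Re(Z)/|Z| = 1976/1976 = 1.
Step 6 — Type: Im(Z) = 11 ⇒ lagging (phase φ = 0.3°).

PF = 1 (lagging, φ = 0.3°)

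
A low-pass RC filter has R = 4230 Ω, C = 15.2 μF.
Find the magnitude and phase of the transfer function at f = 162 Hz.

Step 1 — Angular frequency: ω = 2π·162 = 1018 rad/s.
Step 2 — Transfer function: H(jω) = 1/(1 + jωRC).
Step 3 — Denominator: 1 + jωRC = 1 + j·1018·4230·1.52e-05 = 1 + j65.45.
Step 4 — H = 0.0002334 - j0.01528.
Step 5 — Magnitude: |H| = 0.01528 (-36.3 dB); phase: φ = -89.1°.

|H| = 0.01528 (-36.3 dB), φ = -89.1°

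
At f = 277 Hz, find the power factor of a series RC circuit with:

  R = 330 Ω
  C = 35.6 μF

Step 1 — Angular frequency: ω = 2π·f = 2π·277 = 1740 rad/s.
Step 2 — Component impedances:
  R: Z = R = 330 Ω
  C: Z = 1/(jωC) = -j/(ω·C) = 0 - j16.14 Ω
Step 3 — Series combination: Z_total = R + C = 330 - j16.14 Ω = 330.4∠-2.8° Ω.
Step 4 — Power factor: PF = cos(φ) = Re(Z)/|Z| = 330/330.4 = 0.9988.
Step 5 — Type: Im(Z) = -16.14 ⇒ leading (phase φ = -2.8°).

PF = 0.9988 (leading, φ = -2.8°)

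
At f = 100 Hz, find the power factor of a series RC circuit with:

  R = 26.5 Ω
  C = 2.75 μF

Step 1 — Angular frequency: ω = 2π·f = 2π·100 = 628.3 rad/s.
Step 2 — Component impedances:
  R: Z = R = 26.5 Ω
  C: Z = 1/(jωC) = -j/(ω·C) = 0 - j578.7 Ω
Step 3 — Series combination: Z_total = R + C = 26.5 - j578.7 Ω = 579.4∠-87.4° Ω.
Step 4 — Power factor: PF = cos(φ) = Re(Z)/|Z| = 26.5/579.4 = 0.04574.
Step 5 — Type: Im(Z) = -578.7 ⇒ leading (phase φ = -87.4°).

PF = 0.04574 (leading, φ = -87.4°)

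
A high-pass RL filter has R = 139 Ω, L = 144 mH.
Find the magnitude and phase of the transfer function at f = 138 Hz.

Step 1 — Angular frequency: ω = 2π·138 = 867.1 rad/s.
Step 2 — Transfer function: H(jω) = jωL/(R + jωL).
Step 3 — Numerator jωL = j·124.9; denominator R + jωL = 139 + j124.9.
Step 4 — H = 0.4466 + j0.4971.
Step 5 — Magnitude: |H| = 0.6683 (-3.5 dB); phase: φ = 48.1°.

|H| = 0.6683 (-3.5 dB), φ = 48.1°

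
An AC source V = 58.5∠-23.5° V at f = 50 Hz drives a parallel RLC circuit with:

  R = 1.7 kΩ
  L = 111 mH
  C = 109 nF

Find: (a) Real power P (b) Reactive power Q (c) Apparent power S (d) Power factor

Step 1 — Angular frequency: ω = 2π·f = 2π·50 = 314.2 rad/s.
Step 2 — Component impedances:
  R: Z = R = 1700 Ω
  L: Z = jωL = j·314.2·0.111 = 0 + j34.87 Ω
  C: Z = 1/(jωC) = -j/(ω·C) = 0 - j2.92e+04 Ω
Step 3 — Parallel combination: 1/Z_total = 1/R + 1/L + 1/C; Z_total = 0.7167 + j34.9 Ω = 34.91∠88.8° Ω.
Step 4 — Source phasor: V = 58.5∠-23.5° V = 53.65 - j23.33 V.
Step 5 — Current: I = V / Z = -0.6366 - j1.55 A = 1.676∠-112.3° A.
Step 6 — Complex power: S = V·I* = 2.013 + j98.02 VA.
Step 7 — Real power: P = Re(S) = 2.013 W.
Step 8 — Reactive power: Q = Im(S) = 98.02 VAR.
Step 9 — Apparent power: |S| = 98.04 VA.
Step 10 — Power factor: PF = P/|S| = 0.02053 (lagging).

(a) P = 2.013 W  (b) Q = 98.02 VAR  (c) S = 98.04 VA  (d) PF = 0.02053 (lagging)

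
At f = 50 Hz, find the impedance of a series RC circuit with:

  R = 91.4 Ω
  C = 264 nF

Step 1 — Angular frequency: ω = 2π·f = 2π·50 = 314.2 rad/s.
Step 2 — Component impedances:
  R: Z = R = 91.4 Ω
  C: Z = 1/(jωC) = -j/(ω·C) = 0 - j1.206e+04 Ω
Step 3 — Series combination: Z_total = R + C = 91.4 - j1.206e+04 Ω = 1.206e+04∠-89.6° Ω.

Z = 91.4 - j1.206e+04 Ω = 1.206e+04∠-89.6° Ω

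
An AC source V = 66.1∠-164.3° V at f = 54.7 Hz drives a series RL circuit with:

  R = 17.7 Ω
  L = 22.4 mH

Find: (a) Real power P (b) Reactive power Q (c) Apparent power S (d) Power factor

Step 1 — Angular frequency: ω = 2π·f = 2π·54.7 = 343.7 rad/s.
Step 2 — Component impedances:
  R: Z = R = 17.7 Ω
  L: Z = jωL = j·343.7·0.0224 = 0 + j7.699 Ω
Step 3 — Series combination: Z_total = R + L = 17.7 + j7.699 Ω = 19.3∠23.5° Ω.
Step 4 — Source phasor: V = 66.1∠-164.3° V = -63.63 - j17.89 V.
Step 5 — Current: I = V / Z = -3.393 + j0.4652 A = 3.425∠172.2° A.
Step 6 — Complex power: S = V·I* = 207.6 + j90.29 VA.
Step 7 — Real power: P = Re(S) = 207.6 W.
Step 8 — Reactive power: Q = Im(S) = 90.29 VAR.
Step 9 — Apparent power: |S| = 226.4 VA.
Step 10 — Power factor: PF = P/|S| = 0.917 (lagging).

(a) P = 207.6 W  (b) Q = 90.29 VAR  (c) S = 226.4 VA  (d) PF = 0.917 (lagging)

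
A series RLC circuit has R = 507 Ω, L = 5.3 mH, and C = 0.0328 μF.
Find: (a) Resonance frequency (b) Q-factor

Step 1 — Resonance condition Im(Z)=0 gives ω₀ = 1/√(LC).
Step 2 — ω₀ = 1/√(0.0053·3.28e-08) = 7.584e+04 rad/s.
Step 3 — f₀ = ω₀/(2π) = 1.207e+04 Hz.
Step 4 — Series Q: Q = ω₀L/R = 7.584e+04·0.0053/507 = 0.7929.

(a) f₀ = 1.207e+04 Hz  (b) Q = 0.7929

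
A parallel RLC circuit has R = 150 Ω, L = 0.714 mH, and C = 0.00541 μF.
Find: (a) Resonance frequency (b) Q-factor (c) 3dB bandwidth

Step 1 — Resonance: ω₀ = 1/√(LC) = 1/√(0.000714·5.41e-09) = 5.088e+05 rad/s.
Step 2 — f₀ = ω₀/(2π) = 8.098e+04 Hz.
Step 3 — Parallel Q: Q = R/(ω₀L) = 150/(5.088e+05·0.000714) = 0.4129.
Step 4 — Bandwidth: Δω = ω₀/Q = 1.232e+06 rad/s; BW = Δω/(2π) = 1.961e+05 Hz.

(a) f₀ = 8.098e+04 Hz  (b) Q = 0.4129  (c) BW = 1.961e+05 Hz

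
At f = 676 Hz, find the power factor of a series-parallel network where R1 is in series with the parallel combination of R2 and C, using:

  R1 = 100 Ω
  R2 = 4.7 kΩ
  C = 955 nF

Step 1 — Angular frequency: ω = 2π·f = 2π·676 = 4247 rad/s.
Step 2 — Component impedances:
  R1: Z = R = 100 Ω
  R2: Z = R = 4700 Ω
  C: Z = 1/(jωC) = -j/(ω·C) = 0 - j246.5 Ω
Step 3 — Parallel branch: R2 || C = 1/(1/R2 + 1/C) = 12.9 - j245.9 Ω.
Step 4 — Series with R1: Z_total = R1 + (R2 || C) = 112.9 - j245.9 Ω = 270.5∠-65.3° Ω.
Step 5 — Power factor: PF = cos(φ) = Re(Z)/|Z| = 112.9/270.54 = 0.4173.
Step 6 — Type: Im(Z) = -245.9 ⇒ leading (phase φ = -65.3°).

PF = 0.4173 (leading, φ = -65.3°)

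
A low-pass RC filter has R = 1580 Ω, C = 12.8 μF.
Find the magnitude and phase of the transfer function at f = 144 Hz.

Step 1 — Angular frequency: ω = 2π·144 = 904.8 rad/s.
Step 2 — Transfer function: H(jω) = 1/(1 + jωRC).
Step 3 — Denominator: 1 + jωRC = 1 + j·904.8·1580·1.28e-05 = 1 + j18.3.
Step 4 — H = 0.002978 - j0.05449.
Step 5 — Magnitude: |H| = 0.05457 (-25.3 dB); phase: φ = -86.9°.

|H| = 0.05457 (-25.3 dB), φ = -86.9°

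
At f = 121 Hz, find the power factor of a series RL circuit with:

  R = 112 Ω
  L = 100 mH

Step 1 — Angular frequency: ω = 2π·f = 2π·121 = 760.3 rad/s.
Step 2 — Component impedances:
  R: Z = R = 112 Ω
  L: Z = jωL = j·760.3·0.1 = 0 + j76.03 Ω
Step 3 — Series combination: Z_total = R + L = 112 + j76.03 Ω = 135.4∠34.2° Ω.
Step 4 — Power factor: PF = cos(φ) = Re(Z)/|Z| = 112/135.37 = 0.8274.
Step 5 — Type: Im(Z) = 76.03 ⇒ lagging (phase φ = 34.2°).

PF = 0.8274 (lagging, φ = 34.2°)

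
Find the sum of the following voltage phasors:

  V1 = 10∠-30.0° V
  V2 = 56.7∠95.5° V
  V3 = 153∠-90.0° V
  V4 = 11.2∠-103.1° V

Step 1 — Convert each phasor to rectangular form:
  V1 = 10·(cos(-30.0°) + j·sin(-30.0°)) = 8.66 - j5 V
  V2 = 56.7·(cos(95.5°) + j·sin(95.5°)) = -5.434 + j56.44 V
  V3 = 153·(cos(-90.0°) + j·sin(-90.0°)) = 0 - j153 V
  V4 = 11.2·(cos(-103.1°) + j·sin(-103.1°)) = -2.538 - j10.91 V
Step 2 — Sum components: V_total = 0.6873 - j112.5 V.
Step 3 — Convert to polar: |V_total| = 112.5 V, ∠V_total = -89.6°.

V_total = 112.5∠-89.6° V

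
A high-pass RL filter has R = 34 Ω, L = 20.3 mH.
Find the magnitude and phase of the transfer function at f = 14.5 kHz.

Step 1 — Angular frequency: ω = 2π·1.45e+04 = 9.111e+04 rad/s.
Step 2 — Transfer function: H(jω) = jωL/(R + jωL).
Step 3 — Numerator jωL = j·1849; denominator R + jωL = 34 + j1849.
Step 4 — H = 0.9997 + j0.01838.
Step 5 — Magnitude: |H| = 0.9998 (-0.0 dB); phase: φ = 1.1°.

|H| = 0.9998 (-0.0 dB), φ = 1.1°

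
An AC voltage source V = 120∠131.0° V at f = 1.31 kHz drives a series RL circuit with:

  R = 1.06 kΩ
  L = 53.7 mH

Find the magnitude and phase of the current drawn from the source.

Step 1 — Angular frequency: ω = 2π·f = 2π·1310 = 8231 rad/s.
Step 2 — Component impedances:
  R: Z = R = 1060 Ω
  L: Z = jωL = j·8231·0.0537 = 0 + j442 Ω
Step 3 — Series combination: Z_total = R + L = 1060 + j442 Ω = 1148∠22.6° Ω.
Step 4 — Source phasor: V = 120∠131.0° V = -78.73 + j90.57 V.
Step 5 — Ohm's law: I = V / Z_total = (-78.73 + j90.57) / (1060 + j442) = -0.03292 + j0.09917 A.
Step 6 — Convert to polar: |I| = 0.1045 A, ∠I = 108.4°.

I = 0.1045∠108.4° A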